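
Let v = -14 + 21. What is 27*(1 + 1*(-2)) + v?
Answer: -20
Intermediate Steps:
v = 7
27*(1 + 1*(-2)) + v = 27*(1 + 1*(-2)) + 7 = 27*(1 - 2) + 7 = 27*(-1) + 7 = -27 + 7 = -20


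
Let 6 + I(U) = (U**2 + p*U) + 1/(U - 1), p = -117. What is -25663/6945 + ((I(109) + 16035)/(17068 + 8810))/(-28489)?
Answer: -681114702102311/184324330266840 ≈ -3.6952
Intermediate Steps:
I(U) = -6 + U**2 + 1/(-1 + U) - 117*U (I(U) = -6 + ((U**2 - 117*U) + 1/(U - 1)) = -6 + ((U**2 - 117*U) + 1/(-1 + U)) = -6 + (U**2 + 1/(-1 + U) - 117*U) = -6 + U**2 + 1/(-1 + U) - 117*U)
-25663/6945 + ((I(109) + 16035)/(17068 + 8810))/(-28489) = -25663/6945 + (((7 + 109**3 - 118*109**2 + 111*109)/(-1 + 109) + 16035)/(17068 + 8810))/(-28489) = -25663*1/6945 + (((7 + 1295029 - 118*11881 + 12099)/108 + 16035)/25878)*(-1/28489) = -25663/6945 + (((7 + 1295029 - 1401958 + 12099)/108 + 16035)*(1/25878))*(-1/28489) = -25663/6945 + (((1/108)*(-94823) + 16035)*(1/25878))*(-1/28489) = -25663/6945 + ((-94823/108 + 16035)*(1/25878))*(-1/28489) = -25663/6945 + ((1636957/108)*(1/25878))*(-1/28489) = -25663/6945 + (1636957/2794824)*(-1/28489) = -25663/6945 - 1636957/79621740936 = -681114702102311/184324330266840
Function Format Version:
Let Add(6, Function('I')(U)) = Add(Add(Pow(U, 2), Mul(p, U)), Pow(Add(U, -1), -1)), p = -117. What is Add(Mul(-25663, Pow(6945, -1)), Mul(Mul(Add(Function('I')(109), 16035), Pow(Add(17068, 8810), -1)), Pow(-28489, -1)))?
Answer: Rational(-681114702102311, 184324330266840) ≈ -3.6952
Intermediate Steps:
Function('I')(U) = Add(-6, Pow(U, 2), Pow(Add(-1, U), -1), Mul(-117, U)) (Function('I')(U) = Add(-6, Add(Add(Pow(U, 2), Mul(-117, U)), Pow(Add(U, -1), -1))) = Add(-6, Add(Add(Pow(U, 2), Mul(-117, U)), Pow(Add(-1, U), -1))) = Add(-6, Add(Pow(U, 2), Pow(Add(-1, U), -1), Mul(-117, U))) = Add(-6, Pow(U, 2), Pow(Add(-1, U), -1), Mul(-117, U)))
Add(Mul(-25663, Pow(6945, -1)), Mul(Mul(Add(Function('I')(109), 16035), Pow(Add(17068, 8810), -1)), Pow(-28489, -1))) = Add(Mul(-25663, Pow(6945, -1)), Mul(Mul(Add(Mul(Pow(Add(-1, 109), -1), Add(7, Pow(109, 3), Mul(-118, Pow(109, 2)), Mul(111, 109))), 16035), Pow(Add(17068, 8810), -1)), Pow(-28489, -1))) = Add(Mul(-25663, Rational(1, 6945)), Mul(Mul(Add(Mul(Pow(108, -1), Add(7, 1295029, Mul(-118, 11881), 12099)), 16035), Pow(25878, -1)), Rational(-1, 28489))) = Add(Rational(-25663, 6945), Mul(Mul(Add(Mul(Rational(1, 108), Add(7, 1295029, -1401958, 12099)), 16035), Rational(1, 25878)), Rational(-1, 28489))) = Add(Rational(-25663, 6945), Mul(Mul(Add(Mul(Rational(1, 108), -94823), 16035), Rational(1, 25878)), Rational(-1, 28489))) = Add(Rational(-25663, 6945), Mul(Mul(Add(Rational(-94823, 108), 16035), Rational(1, 25878)), Rational(-1, 28489))) = Add(Rational(-25663, 6945), Mul(Mul(Rational(1636957, 108), Rational(1, 25878)), Rational(-1, 28489))) = Add(Rational(-25663, 6945), Mul(Rational(1636957, 2794824), Rational(-1, 28489))) = Add(Rational(-25663, 6945), Rational(-1636957, 79621740936)) = Rational(-681114702102311, 184324330266840)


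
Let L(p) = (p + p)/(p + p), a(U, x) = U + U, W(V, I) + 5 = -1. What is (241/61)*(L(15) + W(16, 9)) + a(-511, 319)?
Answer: -63547/61 ≈ -1041.8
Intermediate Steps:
W(V, I) = -6 (W(V, I) = -5 - 1 = -6)
a(U, x) = 2*U
L(p) = 1 (L(p) = (2*p)/((2*p)) = (2*p)*(1/(2*p)) = 1)
(241/61)*(L(15) + W(16, 9)) + a(-511, 319) = (241/61)*(1 - 6) + 2*(-511) = (241*(1/61))*(-5) - 1022 = (241/61)*(-5) - 1022 = -1205/61 - 1022 = -63547/61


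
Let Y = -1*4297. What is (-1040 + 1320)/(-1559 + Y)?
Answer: -35/732 ≈ -0.047814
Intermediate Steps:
Y = -4297
(-1040 + 1320)/(-1559 + Y) = (-1040 + 1320)/(-1559 - 4297) = 280/(-5856) = 280*(-1/5856) = -35/732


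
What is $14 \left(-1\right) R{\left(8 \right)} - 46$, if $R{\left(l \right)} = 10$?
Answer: $-186$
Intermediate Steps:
$14 \left(-1\right) R{\left(8 \right)} - 46 = 14 \left(-1\right) 10 - 46 = \left(-14\right) 10 - 46 = -140 - 46 = -186$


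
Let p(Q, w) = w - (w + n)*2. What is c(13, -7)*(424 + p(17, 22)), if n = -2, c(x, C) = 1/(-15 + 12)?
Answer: -406/3 ≈ -135.33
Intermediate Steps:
c(x, C) = -⅓ (c(x, C) = 1/(-3) = -⅓)
p(Q, w) = 4 - w (p(Q, w) = w - (w - 2)*2 = w - (-2 + w)*2 = w - (-4 + 2*w) = w + (4 - 2*w) = 4 - w)
c(13, -7)*(424 + p(17, 22)) = -(424 + (4 - 1*22))/3 = -(424 + (4 - 22))/3 = -(424 - 18)/3 = -⅓*406 = -406/3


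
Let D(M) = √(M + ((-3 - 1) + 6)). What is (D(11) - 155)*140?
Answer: -21700 + 140*√13 ≈ -21195.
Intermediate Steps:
D(M) = √(2 + M) (D(M) = √(M + (-4 + 6)) = √(M + 2) = √(2 + M))
(D(11) - 155)*140 = (√(2 + 11) - 155)*140 = (√13 - 155)*140 = (-155 + √13)*140 = -21700 + 140*√13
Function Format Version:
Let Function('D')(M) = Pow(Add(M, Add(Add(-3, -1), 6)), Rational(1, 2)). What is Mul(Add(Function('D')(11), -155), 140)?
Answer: Add(-21700, Mul(140, Pow(13, Rational(1, 2)))) ≈ -21195.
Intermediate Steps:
Function('D')(M) = Pow(Add(2, M), Rational(1, 2)) (Function('D')(M) = Pow(Add(M, Add(-4, 6)), Rational(1, 2)) = Pow(Add(M, 2), Rational(1, 2)) = Pow(Add(2, M), Rational(1, 2)))
Mul(Add(Function('D')(11), -155), 140) = Mul(Add(Pow(Add(2, 11), Rational(1, 2)), -155), 140) = Mul(Add(Pow(13, Rational(1, 2)), -155), 140) = Mul(Add(-155, Pow(13, Rational(1, 2))), 140) = Add(-21700, Mul(140, Pow(13, Rational(1, 2))))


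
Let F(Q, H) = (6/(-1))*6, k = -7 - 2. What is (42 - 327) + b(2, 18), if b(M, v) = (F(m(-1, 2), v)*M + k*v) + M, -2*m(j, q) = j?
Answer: -517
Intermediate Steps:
m(j, q) = -j/2
k = -9
F(Q, H) = -36 (F(Q, H) = (6*(-1))*6 = -6*6 = -36)
b(M, v) = -35*M - 9*v (b(M, v) = (-36*M - 9*v) + M = -35*M - 9*v)
(42 - 327) + b(2, 18) = (42 - 327) + (-35*2 - 9*18) = -285 + (-70 - 162) = -285 - 232 = -517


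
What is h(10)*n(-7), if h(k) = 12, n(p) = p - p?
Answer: 0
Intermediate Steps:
n(p) = 0
h(10)*n(-7) = 12*0 = 0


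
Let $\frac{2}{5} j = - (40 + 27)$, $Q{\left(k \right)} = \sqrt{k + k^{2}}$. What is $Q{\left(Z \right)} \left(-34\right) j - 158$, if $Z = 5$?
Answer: $-158 + 5695 \sqrt{30} \approx 31035.0$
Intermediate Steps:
$j = - \frac{335}{2}$ ($j = \frac{5 \left(- (40 + 27)\right)}{2} = \frac{5 \left(\left(-1\right) 67\right)}{2} = \frac{5}{2} \left(-67\right) = - \frac{335}{2} \approx -167.5$)
$Q{\left(Z \right)} \left(-34\right) j - 158 = \sqrt{5 \left(1 + 5\right)} \left(-34\right) \left(- \frac{335}{2}\right) - 158 = \sqrt{5 \cdot 6} \left(-34\right) \left(- \frac{335}{2}\right) - 158 = \sqrt{30} \left(-34\right) \left(- \frac{335}{2}\right) - 158 = - 34 \sqrt{30} \left(- \frac{335}{2}\right) - 158 = 5695 \sqrt{30} - 158 = -158 + 5695 \sqrt{30}$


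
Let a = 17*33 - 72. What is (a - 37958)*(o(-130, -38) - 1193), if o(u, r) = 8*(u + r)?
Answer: 95058853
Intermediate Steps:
o(u, r) = 8*r + 8*u (o(u, r) = 8*(r + u) = 8*r + 8*u)
a = 489 (a = 561 - 72 = 489)
(a - 37958)*(o(-130, -38) - 1193) = (489 - 37958)*((8*(-38) + 8*(-130)) - 1193) = -37469*((-304 - 1040) - 1193) = -37469*(-1344 - 1193) = -37469*(-2537) = 95058853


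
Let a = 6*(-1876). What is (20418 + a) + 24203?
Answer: 33365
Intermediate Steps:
a = -11256
(20418 + a) + 24203 = (20418 - 11256) + 24203 = 9162 + 24203 = 33365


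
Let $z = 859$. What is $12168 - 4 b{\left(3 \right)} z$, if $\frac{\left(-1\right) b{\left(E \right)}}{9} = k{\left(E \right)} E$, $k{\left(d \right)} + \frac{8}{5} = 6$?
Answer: $\frac{2101824}{5} \approx 4.2037 \cdot 10^{5}$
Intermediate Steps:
$k{\left(d \right)} = \frac{22}{5}$ ($k{\left(d \right)} = - \frac{8}{5} + 6 = \frac{22}{5}$)
$b{\left(E \right)} = - \frac{198 E}{5}$ ($b{\left(E \right)} = - 9 \frac{22 E}{5} = - \frac{198 E}{5}$)
$12168 - 4 b{\left(3 \right)} z = 12168 - 4 \left(\left(- \frac{198}{5}\right) 3\right) 859 = 12168 - 4 \left(- \frac{594}{5}\right) 859 = 12168 - \left(- \frac{2376}{5}\right) 859 = 12168 - - \frac{2040984}{5} = 12168 + \frac{2040984}{5} = \frac{2101824}{5}$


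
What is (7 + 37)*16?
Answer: 704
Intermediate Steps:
(7 + 37)*16 = 44*16 = 704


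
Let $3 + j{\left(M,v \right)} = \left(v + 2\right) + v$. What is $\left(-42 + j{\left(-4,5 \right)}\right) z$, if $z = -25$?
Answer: $825$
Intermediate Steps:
$j{\left(M,v \right)} = -1 + 2 v$ ($j{\left(M,v \right)} = -3 + \left(\left(v + 2\right) + v\right) = -3 + \left(\left(2 + v\right) + v\right) = -3 + \left(2 + 2 v\right) = -1 + 2 v$)
$\left(-42 + j{\left(-4,5 \right)}\right) z = \left(-42 + \left(-1 + 2 \cdot 5\right)\right) \left(-25\right) = \left(-42 + \left(-1 + 10\right)\right) \left(-25\right) = \left(-42 + 9\right) \left(-25\right) = \left(-33\right) \left(-25\right) = 825$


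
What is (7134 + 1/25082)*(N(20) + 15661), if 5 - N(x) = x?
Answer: 1399808418947/12541 ≈ 1.1162e+8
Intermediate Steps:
N(x) = 5 - x
(7134 + 1/25082)*(N(20) + 15661) = (7134 + 1/25082)*((5 - 1*20) + 15661) = (7134 + 1/25082)*((5 - 20) + 15661) = 178934989*(-15 + 15661)/25082 = (178934989/25082)*15646 = 1399808418947/12541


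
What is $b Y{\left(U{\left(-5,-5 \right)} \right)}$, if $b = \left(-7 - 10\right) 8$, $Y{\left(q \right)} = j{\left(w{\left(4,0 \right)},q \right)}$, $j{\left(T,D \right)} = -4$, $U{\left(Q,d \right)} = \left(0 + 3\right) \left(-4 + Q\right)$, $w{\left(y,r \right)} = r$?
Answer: $544$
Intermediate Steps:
$U{\left(Q,d \right)} = -12 + 3 Q$ ($U{\left(Q,d \right)} = 3 \left(-4 + Q\right) = -12 + 3 Q$)
$Y{\left(q \right)} = -4$
$b = -136$ ($b = \left(-17\right) 8 = -136$)
$b Y{\left(U{\left(-5,-5 \right)} \right)} = \left(-136\right) \left(-4\right) = 544$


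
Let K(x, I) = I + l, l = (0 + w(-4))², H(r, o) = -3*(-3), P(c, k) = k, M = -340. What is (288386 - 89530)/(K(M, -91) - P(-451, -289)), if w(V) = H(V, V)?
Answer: 198856/279 ≈ 712.75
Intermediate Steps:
H(r, o) = 9
w(V) = 9
l = 81 (l = (0 + 9)² = 9² = 81)
K(x, I) = 81 + I (K(x, I) = I + 81 = 81 + I)
(288386 - 89530)/(K(M, -91) - P(-451, -289)) = (288386 - 89530)/((81 - 91) - 1*(-289)) = 198856/(-10 + 289) = 198856/279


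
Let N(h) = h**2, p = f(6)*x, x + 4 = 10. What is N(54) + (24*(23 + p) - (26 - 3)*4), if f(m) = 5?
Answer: 4096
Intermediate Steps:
x = 6 (x = -4 + 10 = 6)
p = 30 (p = 5*6 = 30)
N(54) + (24*(23 + p) - (26 - 3)*4) = 54**2 + (24*(23 + 30) - (26 - 3)*4) = 2916 + (24*53 - 23*4) = 2916 + (1272 - 1*92) = 2916 + (1272 - 92) = 2916 + 1180 = 4096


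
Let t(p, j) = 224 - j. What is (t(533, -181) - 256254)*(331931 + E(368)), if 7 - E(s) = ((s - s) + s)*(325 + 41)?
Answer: -50466215250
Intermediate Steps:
E(s) = 7 - 366*s (E(s) = 7 - ((s - s) + s)*(325 + 41) = 7 - (0 + s)*366 = 7 - s*366 = 7 - 366*s)
(t(533, -181) - 256254)*(331931 + E(368)) = ((224 - 1*(-181)) - 256254)*(331931 + (7 - 366*368)) = ((224 + 181) - 256254)*(331931 + (7 - 134688)) = (405 - 256254)*(331931 - 134681) = -255849*197250 = -50466215250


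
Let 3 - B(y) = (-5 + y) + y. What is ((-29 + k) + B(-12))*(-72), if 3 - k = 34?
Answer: 2016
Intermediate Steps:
k = -31 (k = 3 - 1*34 = 3 - 34 = -31)
B(y) = 8 - 2*y (B(y) = 3 - ((-5 + y) + y) = 3 - (-5 + 2*y) = 3 + (5 - 2*y) = 8 - 2*y)
((-29 + k) + B(-12))*(-72) = ((-29 - 31) + (8 - 2*(-12)))*(-72) = (-60 + (8 + 24))*(-72) = (-60 + 32)*(-72) = -28*(-72) = 2016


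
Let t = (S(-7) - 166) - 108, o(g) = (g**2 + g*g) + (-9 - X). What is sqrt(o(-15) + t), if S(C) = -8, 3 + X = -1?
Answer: sqrt(163) ≈ 12.767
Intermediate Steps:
X = -4 (X = -3 - 1 = -4)
o(g) = -5 + 2*g**2 (o(g) = (g**2 + g*g) + (-9 - 1*(-4)) = (g**2 + g**2) + (-9 + 4) = 2*g**2 - 5 = -5 + 2*g**2)
t = -282 (t = (-8 - 166) - 108 = -174 - 108 = -282)
sqrt(o(-15) + t) = sqrt((-5 + 2*(-15)**2) - 282) = sqrt((-5 + 2*225) - 282) = sqrt((-5 + 450) - 282) = sqrt(445 - 282) = sqrt(163)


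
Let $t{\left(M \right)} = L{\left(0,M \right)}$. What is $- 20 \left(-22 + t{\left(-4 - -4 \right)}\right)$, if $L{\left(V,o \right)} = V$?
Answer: $440$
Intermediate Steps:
$t{\left(M \right)} = 0$
$- 20 \left(-22 + t{\left(-4 - -4 \right)}\right) = - 20 \left(-22 + 0\right) = \left(-20\right) \left(-22\right) = 440$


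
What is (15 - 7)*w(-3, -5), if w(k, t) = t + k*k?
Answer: 32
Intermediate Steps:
w(k, t) = t + k²
(15 - 7)*w(-3, -5) = (15 - 7)*(-5 + (-3)²) = 8*(-5 + 9) = 8*4 = 32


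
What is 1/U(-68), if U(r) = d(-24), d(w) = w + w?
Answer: -1/48 ≈ -0.020833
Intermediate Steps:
d(w) = 2*w
U(r) = -48 (U(r) = 2*(-24) = -48)
1/U(-68) = 1/(-48) = -1/48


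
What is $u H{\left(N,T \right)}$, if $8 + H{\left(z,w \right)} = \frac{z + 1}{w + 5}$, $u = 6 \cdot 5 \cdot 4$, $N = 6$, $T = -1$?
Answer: $-750$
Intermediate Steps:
$u = 120$ ($u = 30 \cdot 4 = 120$)
$H{\left(z,w \right)} = -8 + \frac{1 + z}{5 + w}$ ($H{\left(z,w \right)} = -8 + \frac{z + 1}{w + 5} = -8 + \frac{1 + z}{5 + w}$)
$u H{\left(N,T \right)} = 120 \frac{-39 + 6 - -8}{5 - 1} = 120 \frac{-39 + 6 + 8}{4} = 120 \cdot \frac{1}{4} \left(-25\right) = 120 \left(- \frac{25}{4}\right) = -750$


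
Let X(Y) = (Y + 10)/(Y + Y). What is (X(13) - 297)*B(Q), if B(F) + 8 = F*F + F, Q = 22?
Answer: -1917051/13 ≈ -1.4747e+5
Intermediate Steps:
B(F) = -8 + F + F² (B(F) = -8 + (F*F + F) = -8 + (F² + F) = -8 + (F + F²) = -8 + F + F²)
X(Y) = (10 + Y)/(2*Y) (X(Y) = (10 + Y)/((2*Y)) = (10 + Y)*(1/(2*Y)) = (10 + Y)/(2*Y))
(X(13) - 297)*B(Q) = ((½)*(10 + 13)/13 - 297)*(-8 + 22 + 22²) = ((½)*(1/13)*23 - 297)*(-8 + 22 + 484) = (23/26 - 297)*498 = -7699/26*498 = -1917051/13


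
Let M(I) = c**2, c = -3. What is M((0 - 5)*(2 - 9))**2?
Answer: 81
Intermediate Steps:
M(I) = 9 (M(I) = (-3)**2 = 9)
M((0 - 5)*(2 - 9))**2 = 9**2 = 81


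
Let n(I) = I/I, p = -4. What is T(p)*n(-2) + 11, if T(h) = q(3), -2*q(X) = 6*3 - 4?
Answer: 4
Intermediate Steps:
q(X) = -7 (q(X) = -(6*3 - 4)/2 = -(18 - 4)/2 = -½*14 = -7)
n(I) = 1
T(h) = -7
T(p)*n(-2) + 11 = -7*1 + 11 = -7 + 11 = 4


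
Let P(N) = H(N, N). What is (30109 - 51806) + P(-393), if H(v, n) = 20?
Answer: -21677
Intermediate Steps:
P(N) = 20
(30109 - 51806) + P(-393) = (30109 - 51806) + 20 = -21697 + 20 = -21677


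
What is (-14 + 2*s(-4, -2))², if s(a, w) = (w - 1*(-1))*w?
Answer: 100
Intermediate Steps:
s(a, w) = w*(1 + w) (s(a, w) = (w + 1)*w = (1 + w)*w = w*(1 + w))
(-14 + 2*s(-4, -2))² = (-14 + 2*(-2*(1 - 2)))² = (-14 + 2*(-2*(-1)))² = (-14 + 2*2)² = (-14 + 4)² = (-10)² = 100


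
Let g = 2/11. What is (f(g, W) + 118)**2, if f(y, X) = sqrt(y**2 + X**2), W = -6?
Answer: 1689164/121 + 472*sqrt(1090)/11 ≈ 15377.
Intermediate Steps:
g = 2/11 (g = 2*(1/11) = 2/11 ≈ 0.18182)
f(y, X) = sqrt(X**2 + y**2)
(f(g, W) + 118)**2 = (sqrt((-6)**2 + (2/11)**2) + 118)**2 = (sqrt(36 + 4/121) + 118)**2 = (sqrt(4360/121) + 118)**2 = (2*sqrt(1090)/11 + 118)**2 = (118 + 2*sqrt(1090)/11)**2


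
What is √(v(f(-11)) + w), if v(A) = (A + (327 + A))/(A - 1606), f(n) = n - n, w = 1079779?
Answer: √2785004343682/1606 ≈ 1039.1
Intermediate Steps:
f(n) = 0
v(A) = (327 + 2*A)/(-1606 + A)
√(v(f(-11)) + w) = √((327 + 2*0)/(-1606 + 0) + 1079779) = √((327 + 0)/(-1606) + 1079779) = √(-1/1606*327 + 1079779) = √(-327/1606 + 1079779) = √(1734124747/1606) = √2785004343682/1606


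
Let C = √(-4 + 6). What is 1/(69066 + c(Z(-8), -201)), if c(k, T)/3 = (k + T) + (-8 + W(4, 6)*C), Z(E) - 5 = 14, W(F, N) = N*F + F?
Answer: 1427/97743498 - 7*√2/390973992 ≈ 1.4574e-5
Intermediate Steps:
W(F, N) = F + F*N (W(F, N) = F*N + F = F + F*N)
Z(E) = 19 (Z(E) = 5 + 14 = 19)
C = √2 ≈ 1.4142
c(k, T) = -24 + 3*T + 3*k + 84*√2 (c(k, T) = 3*((k + T) + (-8 + (4*(1 + 6))*√2)) = 3*((T + k) + (-8 + (4*7)*√2)) = 3*((T + k) + (-8 + 28*√2)) = 3*(-8 + T + k + 28*√2) = -24 + 3*T + 3*k + 84*√2)
1/(69066 + c(Z(-8), -201)) = 1/(69066 + (-24 + 3*(-201) + 3*19 + 84*√2)) = 1/(69066 + (-24 - 603 + 57 + 84*√2)) = 1/(69066 + (-570 + 84*√2)) = 1/(68496 + 84*√2)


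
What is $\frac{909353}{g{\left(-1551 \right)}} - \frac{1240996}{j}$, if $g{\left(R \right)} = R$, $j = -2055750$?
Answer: $- \frac{103748758053}{177137125} \approx -585.7$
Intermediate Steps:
$\frac{909353}{g{\left(-1551 \right)}} - \frac{1240996}{j} = \frac{909353}{-1551} - \frac{1240996}{-2055750} = 909353 \left(- \frac{1}{1551}\right) - - \frac{620498}{1027875} = - \frac{909353}{1551} + \frac{620498}{1027875} = - \frac{103748758053}{177137125}$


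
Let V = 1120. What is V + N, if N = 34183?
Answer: 35303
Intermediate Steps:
V + N = 1120 + 34183 = 35303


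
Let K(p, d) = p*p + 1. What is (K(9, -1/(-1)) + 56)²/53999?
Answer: 19044/53999 ≈ 0.35267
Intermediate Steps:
K(p, d) = 1 + p² (K(p, d) = p² + 1 = 1 + p²)
(K(9, -1/(-1)) + 56)²/53999 = ((1 + 9²) + 56)²/53999 = ((1 + 81) + 56)²*(1/53999) = (82 + 56)²*(1/53999) = 138²*(1/53999) = 19044*(1/53999) = 19044/53999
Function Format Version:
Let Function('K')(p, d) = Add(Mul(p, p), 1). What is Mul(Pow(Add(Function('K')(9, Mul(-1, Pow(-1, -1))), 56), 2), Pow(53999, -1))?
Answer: Rational(19044, 53999) ≈ 0.35267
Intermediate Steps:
Function('K')(p, d) = Add(1, Pow(p, 2)) (Function('K')(p, d) = Add(Pow(p, 2), 1) = Add(1, Pow(p, 2)))
Mul(Pow(Add(Function('K')(9, Mul(-1, Pow(-1, -1))), 56), 2), Pow(53999, -1)) = Mul(Pow(Add(Add(1, Pow(9, 2)), 56), 2), Pow(53999, -1)) = Mul(Pow(Add(Add(1, 81), 56), 2), Rational(1, 53999)) = Mul(Pow(Add(82, 56), 2), Rational(1, 53999)) = Mul(Pow(138, 2), Rational(1, 53999)) = Mul(19044, Rational(1, 53999)) = Rational(19044, 53999)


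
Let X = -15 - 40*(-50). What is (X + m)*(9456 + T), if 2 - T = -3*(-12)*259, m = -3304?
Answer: -176746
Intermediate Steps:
T = -9322 (T = 2 - (-3*(-12))*259 = 2 - 36*259 = 2 - 1*9324 = 2 - 9324 = -9322)
X = 1985 (X = -15 + 2000 = 1985)
(X + m)*(9456 + T) = (1985 - 3304)*(9456 - 9322) = -1319*134 = -176746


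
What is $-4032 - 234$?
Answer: $-4266$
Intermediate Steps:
$-4032 - 234 = -4266$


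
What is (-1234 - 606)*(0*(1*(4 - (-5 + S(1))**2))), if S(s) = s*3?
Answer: 0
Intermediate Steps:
S(s) = 3*s
(-1234 - 606)*(0*(1*(4 - (-5 + S(1))**2))) = (-1234 - 606)*(0*(1*(4 - (-5 + 3*1)**2))) = -0*1*(4 - (-5 + 3)**2) = -0*1*(4 - 1*(-2)**2) = -0*1*(4 - 1*4) = -0*1*(4 - 4) = -0*1*0 = -0*0 = -1840*0 = 0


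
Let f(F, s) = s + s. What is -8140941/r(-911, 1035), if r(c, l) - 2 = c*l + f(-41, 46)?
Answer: 8140941/942791 ≈ 8.6349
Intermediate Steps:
f(F, s) = 2*s
r(c, l) = 94 + c*l (r(c, l) = 2 + (c*l + 2*46) = 2 + (c*l + 92) = 2 + (92 + c*l) = 94 + c*l)
-8140941/r(-911, 1035) = -8140941/(94 - 911*1035) = -8140941/(94 - 942885) = -8140941/(-942791) = -8140941*(-1/942791) = 8140941/942791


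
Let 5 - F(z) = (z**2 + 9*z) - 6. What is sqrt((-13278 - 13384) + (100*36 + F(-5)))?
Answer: 3*I*sqrt(2559) ≈ 151.76*I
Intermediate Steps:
F(z) = 11 - z**2 - 9*z (F(z) = 5 - ((z**2 + 9*z) - 6) = 5 - (-6 + z**2 + 9*z) = 5 + (6 - z**2 - 9*z) = 11 - z**2 - 9*z)
sqrt((-13278 - 13384) + (100*36 + F(-5))) = sqrt((-13278 - 13384) + (100*36 + (11 - 1*(-5)**2 - 9*(-5)))) = sqrt(-26662 + (3600 + (11 - 1*25 + 45))) = sqrt(-26662 + (3600 + (11 - 25 + 45))) = sqrt(-26662 + (3600 + 31)) = sqrt(-26662 + 3631) = sqrt(-23031) = 3*I*sqrt(2559)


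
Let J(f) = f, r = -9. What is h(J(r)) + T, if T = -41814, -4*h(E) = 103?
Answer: -167359/4 ≈ -41840.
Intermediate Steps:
h(E) = -103/4 (h(E) = -¼*103 = -103/4)
h(J(r)) + T = -103/4 - 41814 = -167359/4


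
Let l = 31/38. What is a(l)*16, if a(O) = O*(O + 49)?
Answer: 234732/361 ≈ 650.23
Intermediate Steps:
l = 31/38 (l = 31*(1/38) = 31/38 ≈ 0.81579)
a(O) = O*(49 + O)
a(l)*16 = (31*(49 + 31/38)/38)*16 = ((31/38)*(1893/38))*16 = (58683/1444)*16 = 234732/361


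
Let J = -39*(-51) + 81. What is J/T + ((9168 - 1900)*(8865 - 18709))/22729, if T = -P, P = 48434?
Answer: -1732657656179/550428193 ≈ -3147.8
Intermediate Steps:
J = 2070 (J = 1989 + 81 = 2070)
T = -48434 (T = -1*48434 = -48434)
J/T + ((9168 - 1900)*(8865 - 18709))/22729 = 2070/(-48434) + ((9168 - 1900)*(8865 - 18709))/22729 = 2070*(-1/48434) + (7268*(-9844))*(1/22729) = -1035/24217 - 71546192*1/22729 = -1035/24217 - 71546192/22729 = -1732657656179/550428193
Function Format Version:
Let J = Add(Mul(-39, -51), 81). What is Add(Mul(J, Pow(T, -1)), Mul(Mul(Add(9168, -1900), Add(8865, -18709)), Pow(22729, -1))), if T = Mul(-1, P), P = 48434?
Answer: Rational(-1732657656179, 550428193) ≈ -3147.8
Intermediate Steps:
J = 2070 (J = Add(1989, 81) = 2070)
T = -48434 (T = Mul(-1, 48434) = -48434)
Add(Mul(J, Pow(T, -1)), Mul(Mul(Add(9168, -1900), Add(8865, -18709)), Pow(22729, -1))) = Add(Mul(2070, Pow(-48434, -1)), Mul(Mul(Add(9168, -1900), Add(8865, -18709)), Pow(22729, -1))) = Add(Mul(2070, Rational(-1, 48434)), Mul(Mul(7268, -9844), Rational(1, 22729))) = Add(Rational(-1035, 24217), Mul(-71546192, Rational(1, 22729))) = Add(Rational(-1035, 24217), Rational(-71546192, 22729)) = Rational(-1732657656179, 550428193)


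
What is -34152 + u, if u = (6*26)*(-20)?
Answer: -37272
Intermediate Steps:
u = -3120 (u = 156*(-20) = -3120)
-34152 + u = -34152 - 3120 = -37272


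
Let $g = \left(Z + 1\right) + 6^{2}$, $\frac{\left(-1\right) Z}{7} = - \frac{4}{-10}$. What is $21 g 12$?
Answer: $\frac{43092}{5} \approx 8618.4$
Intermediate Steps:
$Z = - \frac{14}{5}$ ($Z = - 7 \left(- \frac{4}{-10}\right) = - 7 \left(\left(-4\right) \left(- \frac{1}{10}\right)\right) = \left(-7\right) \frac{2}{5} = - \frac{14}{5} \approx -2.8$)
$g = \frac{171}{5}$ ($g = \left(- \frac{14}{5} + 1\right) + 6^{2} = - \frac{9}{5} + 36 = \frac{171}{5} \approx 34.2$)
$21 g 12 = 21 \cdot \frac{171}{5} \cdot 12 = \frac{3591}{5} \cdot 12 = \frac{43092}{5}$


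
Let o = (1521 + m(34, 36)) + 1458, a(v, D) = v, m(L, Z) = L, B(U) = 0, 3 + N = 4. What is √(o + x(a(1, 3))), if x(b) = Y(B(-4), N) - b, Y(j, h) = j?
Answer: 2*√753 ≈ 54.882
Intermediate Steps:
N = 1 (N = -3 + 4 = 1)
x(b) = -b (x(b) = 0 - b = -b)
o = 3013 (o = (1521 + 34) + 1458 = 1555 + 1458 = 3013)
√(o + x(a(1, 3))) = √(3013 - 1*1) = √(3013 - 1) = √3012 = 2*√753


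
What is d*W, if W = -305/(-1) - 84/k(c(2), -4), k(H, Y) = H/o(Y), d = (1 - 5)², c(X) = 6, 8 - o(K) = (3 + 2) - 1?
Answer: 3984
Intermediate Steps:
o(K) = 4 (o(K) = 8 - ((3 + 2) - 1) = 8 - (5 - 1) = 8 - 1*4 = 8 - 4 = 4)
d = 16 (d = (-4)² = 16)
k(H, Y) = H/4
W = 249 (W = -305/(-1) - 84/((¼)*6) = -305*(-1) - 84/3/2 = 305 - 84*⅔ = 305 - 56 = 249)
d*W = 16*249 = 3984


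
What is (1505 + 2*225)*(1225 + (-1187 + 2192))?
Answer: 4359650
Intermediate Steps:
(1505 + 2*225)*(1225 + (-1187 + 2192)) = (1505 + 450)*(1225 + 1005) = 1955*2230 = 4359650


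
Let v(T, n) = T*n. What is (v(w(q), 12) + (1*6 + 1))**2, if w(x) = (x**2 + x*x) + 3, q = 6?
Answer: 822649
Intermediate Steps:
w(x) = 3 + 2*x**2 (w(x) = (x**2 + x**2) + 3 = 2*x**2 + 3 = 3 + 2*x**2)
(v(w(q), 12) + (1*6 + 1))**2 = ((3 + 2*6**2)*12 + (1*6 + 1))**2 = ((3 + 2*36)*12 + (6 + 1))**2 = ((3 + 72)*12 + 7)**2 = (75*12 + 7)**2 = (900 + 7)**2 = 907**2 = 822649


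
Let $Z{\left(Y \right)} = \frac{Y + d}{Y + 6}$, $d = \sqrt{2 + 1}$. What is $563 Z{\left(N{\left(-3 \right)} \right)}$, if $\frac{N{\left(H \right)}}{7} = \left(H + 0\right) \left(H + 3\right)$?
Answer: $\frac{563 \sqrt{3}}{6} \approx 162.52$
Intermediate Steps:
$d = \sqrt{3} \approx 1.732$
$N{\left(H \right)} = 7 H \left(3 + H\right)$ ($N{\left(H \right)} = 7 \left(H + 0\right) \left(H + 3\right) = 7 H \left(3 + H\right)$)
$Z{\left(Y \right)} = \frac{Y + \sqrt{3}}{6 + Y}$ ($Z{\left(Y \right)} = \frac{Y + \sqrt{3}}{Y + 6} = \frac{Y + \sqrt{3}}{6 + Y}$)
$563 Z{\left(N{\left(-3 \right)} \right)} = 563 \frac{7 \left(-3\right) \left(3 - 3\right) + \sqrt{3}}{6 + 7 \left(-3\right) \left(3 - 3\right)} = 563 \frac{7 \left(-3\right) 0 + \sqrt{3}}{6 + 7 \left(-3\right) 0} = 563 \frac{0 + \sqrt{3}}{6 + 0} = 563 \frac{\sqrt{3}}{6} = \frac{563 \sqrt{3}}{6}$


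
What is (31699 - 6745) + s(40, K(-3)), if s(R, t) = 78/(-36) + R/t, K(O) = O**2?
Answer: 449213/18 ≈ 24956.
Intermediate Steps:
s(R, t) = -13/6 + R/t (s(R, t) = 78*(-1/36) + R/t = -13/6 + R/t)
(31699 - 6745) + s(40, K(-3)) = (31699 - 6745) + (-13/6 + 40/((-3)**2)) = 24954 + (-13/6 + 40/9) = 24954 + 41/18 = 449213/18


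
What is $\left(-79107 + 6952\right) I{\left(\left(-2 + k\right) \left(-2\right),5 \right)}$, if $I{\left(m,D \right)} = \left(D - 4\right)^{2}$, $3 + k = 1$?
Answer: $-72155$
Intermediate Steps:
$k = -2$ ($k = -3 + 1 = -2$)
$I{\left(m,D \right)} = \left(-4 + D\right)^{2}$
$\left(-79107 + 6952\right) I{\left(\left(-2 + k\right) \left(-2\right),5 \right)} = \left(-79107 + 6952\right) \left(-4 + 5\right)^{2} = - 72155 \cdot 1^{2} = \left(-72155\right) 1 = -72155$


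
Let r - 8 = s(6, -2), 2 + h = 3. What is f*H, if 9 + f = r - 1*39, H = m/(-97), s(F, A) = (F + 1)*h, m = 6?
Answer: 198/97 ≈ 2.0412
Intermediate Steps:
h = 1 (h = -2 + 3 = 1)
s(F, A) = 1 + F (s(F, A) = (F + 1)*1 = (1 + F)*1 = 1 + F)
H = -6/97 (H = 6/(-97) = 6*(-1/97) = -6/97 ≈ -0.061856)
r = 15 (r = 8 + (1 + 6) = 8 + 7 = 15)
f = -33 (f = -9 + (15 - 1*39) = -9 + (15 - 39) = -9 - 24 = -33)
f*H = -33*(-6/97) = 198/97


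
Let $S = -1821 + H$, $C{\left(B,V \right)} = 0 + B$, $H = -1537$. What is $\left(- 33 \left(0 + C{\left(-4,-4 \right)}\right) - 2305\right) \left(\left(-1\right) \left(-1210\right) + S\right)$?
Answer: $4667604$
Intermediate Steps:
$C{\left(B,V \right)} = B$
$S = -3358$ ($S = -1821 - 1537 = -3358$)
$\left(- 33 \left(0 + C{\left(-4,-4 \right)}\right) - 2305\right) \left(\left(-1\right) \left(-1210\right) + S\right) = \left(- 33 \left(0 - 4\right) - 2305\right) \left(\left(-1\right) \left(-1210\right) - 3358\right) = \left(\left(-33\right) \left(-4\right) - 2305\right) \left(1210 - 3358\right) = \left(132 - 2305\right) \left(-2148\right) = \left(-2173\right) \left(-2148\right) = 4667604$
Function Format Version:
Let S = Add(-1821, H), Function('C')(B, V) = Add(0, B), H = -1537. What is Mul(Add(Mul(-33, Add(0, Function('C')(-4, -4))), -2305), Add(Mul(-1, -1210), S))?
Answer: 4667604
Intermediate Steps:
Function('C')(B, V) = B
S = -3358 (S = Add(-1821, -1537) = -3358)
Mul(Add(Mul(-33, Add(0, Function('C')(-4, -4))), -2305), Add(Mul(-1, -1210), S)) = Mul(Add(Mul(-33, Add(0, -4)), -2305), Add(Mul(-1, -1210), -3358)) = Mul(Add(Mul(-33, -4), -2305), Add(1210, -3358)) = Mul(Add(132, -2305), -2148) = Mul(-2173, -2148) = 4667604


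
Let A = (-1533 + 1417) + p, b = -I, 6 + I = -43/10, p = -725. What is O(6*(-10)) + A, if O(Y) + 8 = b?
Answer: -8387/10 ≈ -838.70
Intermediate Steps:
I = -103/10 (I = -6 - 43/10 = -103/10 ≈ -10.300)
b = 103/10 (b = -1*(-103/10) = 103/10 ≈ 10.300)
A = -841 (A = (-1533 + 1417) - 725 = -116 - 725 = -841)
O(Y) = 23/10 (O(Y) = -8 + 103/10 = 23/10)
O(6*(-10)) + A = 23/10 - 841 = -8387/10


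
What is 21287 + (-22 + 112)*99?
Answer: 30197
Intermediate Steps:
21287 + (-22 + 112)*99 = 21287 + 90*99 = 21287 + 8910 = 30197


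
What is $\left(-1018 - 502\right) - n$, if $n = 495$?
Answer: $-2015$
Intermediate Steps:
$\left(-1018 - 502\right) - n = \left(-1018 - 502\right) - 495 = -1520 - 495 = -2015$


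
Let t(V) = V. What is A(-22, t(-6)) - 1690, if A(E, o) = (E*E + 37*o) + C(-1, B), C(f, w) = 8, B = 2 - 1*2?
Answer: -1420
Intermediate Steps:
B = 0 (B = 2 - 2 = 0)
A(E, o) = 8 + E² + 37*o (A(E, o) = (E*E + 37*o) + 8 = (E² + 37*o) + 8 = 8 + E² + 37*o)
A(-22, t(-6)) - 1690 = (8 + (-22)² + 37*(-6)) - 1690 = (8 + 484 - 222) - 1690 = 270 - 1690 = -1420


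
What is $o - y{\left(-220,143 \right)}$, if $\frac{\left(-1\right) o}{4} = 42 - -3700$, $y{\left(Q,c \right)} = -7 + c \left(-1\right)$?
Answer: $-14818$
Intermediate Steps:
$y{\left(Q,c \right)} = -7 - c$
$o = -14968$ ($o = - 4 \left(42 - -3700\right) = - 4 \left(42 + 3700\right) = \left(-4\right) 3742 = -14968$)
$o - y{\left(-220,143 \right)} = -14968 - \left(-7 - 143\right) = -14968 - -150 = -14968 + 150 = -14818$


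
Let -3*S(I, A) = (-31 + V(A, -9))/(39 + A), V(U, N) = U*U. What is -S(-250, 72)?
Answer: 5153/333 ≈ 15.474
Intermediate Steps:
V(U, N) = U²
S(I, A) = -(-31 + A²)/(3*(39 + A))
-S(-250, 72) = -(31 - 1*72²)/(3*(39 + 72)) = -(31 - 1*5184)/(3*111) = -(31 - 5184)/(3*111) = -(-5153)/(3*111) = -1*(-5153/333) = 5153/333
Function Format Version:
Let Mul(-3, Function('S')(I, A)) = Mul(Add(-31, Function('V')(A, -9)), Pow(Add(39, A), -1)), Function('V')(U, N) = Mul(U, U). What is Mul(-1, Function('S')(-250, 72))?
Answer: Rational(5153, 333) ≈ 15.474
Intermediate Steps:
Function('V')(U, N) = Pow(U, 2)
Function('S')(I, A) = Mul(Rational(-1, 3), Pow(Add(39, A), -1), Add(-31, Pow(A, 2))) (Function('S')(I, A) = Mul(Rational(-1, 3), Mul(Add(-31, Pow(A, 2)), Pow(Add(39, A), -1))) = Mul(Rational(-1, 3), Mul(Pow(Add(39, A), -1), Add(-31, Pow(A, 2)))) = Mul(Rational(-1, 3), Pow(Add(39, A), -1), Add(-31, Pow(A, 2))))
Mul(-1, Function('S')(-250, 72)) = Mul(-1, Mul(Rational(1, 3), Pow(Add(39, 72), -1), Add(31, Mul(-1, Pow(72, 2))))) = Mul(-1, Mul(Rational(1, 3), Pow(111, -1), Add(31, Mul(-1, 5184)))) = Mul(-1, Mul(Rational(1, 3), Rational(1, 111), Add(31, -5184))) = Mul(-1, Mul(Rational(1, 3), Rational(1, 111), -5153)) = Mul(-1, Rational(-5153, 333)) = Rational(5153, 333)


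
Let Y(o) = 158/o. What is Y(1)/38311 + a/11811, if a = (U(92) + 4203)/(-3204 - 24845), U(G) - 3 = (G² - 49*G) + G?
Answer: 7432440824/1813132322547 ≈ 0.0040992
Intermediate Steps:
U(G) = 3 + G² - 48*G (U(G) = 3 + ((G² - 49*G) + G) = 3 + (G² - 48*G) = 3 + G² - 48*G)
a = -8254/28049 (a = ((3 + 92² - 48*92) + 4203)/(-3204 - 24845) = ((3 + 8464 - 4416) + 4203)/(-28049) = (4051 + 4203)*(-1/28049) = 8254*(-1/28049) = -8254/28049 ≈ -0.29427)
Y(1)/38311 + a/11811 = (158/1)/38311 - 8254/28049/11811 = (158*1)*(1/38311) - 8254/28049*1/11811 = 158*(1/38311) - 8254/331286739 = 158/38311 - 8254/331286739 = 7432440824/1813132322547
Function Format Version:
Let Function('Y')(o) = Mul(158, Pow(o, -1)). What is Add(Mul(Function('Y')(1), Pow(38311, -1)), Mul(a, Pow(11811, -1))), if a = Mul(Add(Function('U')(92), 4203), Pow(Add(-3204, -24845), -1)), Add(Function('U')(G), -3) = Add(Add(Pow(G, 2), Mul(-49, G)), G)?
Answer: Rational(7432440824, 1813132322547) ≈ 0.0040992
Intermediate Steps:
Function('U')(G) = Add(3, Pow(G, 2), Mul(-48, G)) (Function('U')(G) = Add(3, Add(Add(Pow(G, 2), Mul(-49, G)), G)) = Add(3, Add(Pow(G, 2), Mul(-48, G))) = Add(3, Pow(G, 2), Mul(-48, G)))
a = Rational(-8254, 28049) (a = Mul(Add(Add(3, Pow(92, 2), Mul(-48, 92)), 4203), Pow(Add(-3204, -24845), -1)) = Mul(Add(Add(3, 8464, -4416), 4203), Pow(-28049, -1)) = Mul(Add(4051, 4203), Rational(-1, 28049)) = Mul(8254, Rational(-1, 28049)) = Rational(-8254, 28049) ≈ -0.29427)
Add(Mul(Function('Y')(1), Pow(38311, -1)), Mul(a, Pow(11811, -1))) = Add(Mul(Mul(158, Pow(1, -1)), Pow(38311, -1)), Mul(Rational(-8254, 28049), Pow(11811, -1))) = Add(Mul(Mul(158, 1), Rational(1, 38311)), Mul(Rational(-8254, 28049), Rational(1, 11811))) = Add(Mul(158, Rational(1, 38311)), Rational(-8254, 331286739)) = Add(Rational(158, 38311), Rational(-8254, 331286739)) = Rational(7432440824, 1813132322547)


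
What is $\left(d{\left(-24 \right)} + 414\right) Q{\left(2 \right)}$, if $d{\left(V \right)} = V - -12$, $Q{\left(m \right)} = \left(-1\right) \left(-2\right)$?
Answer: $804$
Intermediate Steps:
$Q{\left(m \right)} = 2$
$d{\left(V \right)} = 12 + V$ ($d{\left(V \right)} = V + 12 = 12 + V$)
$\left(d{\left(-24 \right)} + 414\right) Q{\left(2 \right)} = \left(\left(12 - 24\right) + 414\right) 2 = \left(-12 + 414\right) 2 = 402 \cdot 2 = 804$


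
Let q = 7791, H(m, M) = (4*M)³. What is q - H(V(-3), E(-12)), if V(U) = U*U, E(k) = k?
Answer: 118383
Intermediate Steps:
V(U) = U²
H(m, M) = 64*M³
q - H(V(-3), E(-12)) = 7791 - 64*(-12)³ = 7791 - 64*(-1728) = 7791 - 1*(-110592) = 7791 + 110592 = 118383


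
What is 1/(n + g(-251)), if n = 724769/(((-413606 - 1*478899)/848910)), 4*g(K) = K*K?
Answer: -714004/480965179931 ≈ -1.4845e-6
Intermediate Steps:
g(K) = K²/4 (g(K) = (K*K)/4 = K²/4)
n = -123052730358/178501 (n = 724769/(((-413606 - 478899)*(1/848910))) = 724769/((-892505*1/848910)) = 724769/(-178501/169782) = 724769*(-169782/178501) = -123052730358/178501 ≈ -6.8937e+5)
1/(n + g(-251)) = 1/(-123052730358/178501 + (¼)*(-251)²) = 1/(-123052730358/178501 + (¼)*63001) = 1/(-123052730358/178501 + 63001/4) = 1/(-480965179931/714004) = -714004/480965179931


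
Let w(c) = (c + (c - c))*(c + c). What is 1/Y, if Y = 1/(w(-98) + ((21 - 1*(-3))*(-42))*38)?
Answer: -19096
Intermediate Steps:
w(c) = 2*c² (w(c) = (c + 0)*(2*c) = c*(2*c) = 2*c²)
Y = -1/19096 (Y = 1/(2*(-98)² + ((21 - 1*(-3))*(-42))*38) = 1/(2*9604 + ((21 + 3)*(-42))*38) = 1/(19208 + (24*(-42))*38) = 1/(19208 - 1008*38) = 1/(19208 - 38304) = 1/(-19096) = -1/19096 ≈ -5.2367e-5)
1/Y = 1/(-1/19096) = -19096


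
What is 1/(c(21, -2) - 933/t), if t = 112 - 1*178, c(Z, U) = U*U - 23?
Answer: -22/107 ≈ -0.20561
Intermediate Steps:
c(Z, U) = -23 + U**2 (c(Z, U) = U**2 - 23 = -23 + U**2)
t = -66 (t = 112 - 178 = -66)
1/(c(21, -2) - 933/t) = 1/((-23 + (-2)**2) - 933/(-66)) = 1/((-23 + 4) - 933*(-1/66)) = 1/(-19 + 311/22) = 1/(-107/22) = -22/107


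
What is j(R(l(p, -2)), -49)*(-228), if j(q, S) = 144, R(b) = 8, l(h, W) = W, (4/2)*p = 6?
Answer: -32832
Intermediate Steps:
p = 3 (p = (½)*6 = 3)
j(R(l(p, -2)), -49)*(-228) = 144*(-228) = -32832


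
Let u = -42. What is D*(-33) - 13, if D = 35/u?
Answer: 29/2 ≈ 14.500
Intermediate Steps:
D = -⅚ (D = 35/(-42) = 35*(-1/42) = -⅚ ≈ -0.83333)
D*(-33) - 13 = -⅚*(-33) - 13 = 55/2 - 13 = 29/2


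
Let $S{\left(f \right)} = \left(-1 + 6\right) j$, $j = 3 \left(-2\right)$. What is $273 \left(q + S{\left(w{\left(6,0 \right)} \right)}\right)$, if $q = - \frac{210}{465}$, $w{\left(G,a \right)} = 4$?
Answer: $- \frac{257712}{31} \approx -8313.3$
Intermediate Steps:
$j = -6$
$q = - \frac{14}{31}$ ($q = \left(-210\right) \frac{1}{465} = - \frac{14}{31} \approx -0.45161$)
$S{\left(f \right)} = -30$ ($S{\left(f \right)} = \left(-1 + 6\right) \left(-6\right) = 5 \left(-6\right) = -30$)
$273 \left(q + S{\left(w{\left(6,0 \right)} \right)}\right) = 273 \left(- \frac{14}{31} - 30\right) = 273 \left(- \frac{944}{31}\right) = - \frac{257712}{31}$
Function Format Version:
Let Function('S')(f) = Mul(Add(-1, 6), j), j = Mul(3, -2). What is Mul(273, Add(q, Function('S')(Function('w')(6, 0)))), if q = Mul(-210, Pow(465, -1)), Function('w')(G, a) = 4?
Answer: Rational(-257712, 31) ≈ -8313.3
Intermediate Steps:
j = -6
q = Rational(-14, 31) (q = Mul(-210, Rational(1, 465)) = Rational(-14, 31) ≈ -0.45161)
Function('S')(f) = -30 (Function('S')(f) = Mul(Add(-1, 6), -6) = Mul(5, -6) = -30)
Mul(273, Add(q, Function('S')(Function('w')(6, 0)))) = Mul(273, Add(Rational(-14, 31), -30)) = Mul(273, Rational(-944, 31)) = Rational(-257712, 31)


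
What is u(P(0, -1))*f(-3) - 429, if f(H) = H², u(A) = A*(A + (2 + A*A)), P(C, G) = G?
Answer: -447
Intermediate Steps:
u(A) = A*(2 + A + A²) (u(A) = A*(A + (2 + A²)) = A*(2 + A + A²))
u(P(0, -1))*f(-3) - 429 = -(2 - 1 + (-1)²)*(-3)² - 429 = -(2 - 1 + 1)*9 - 429 = -1*2*9 - 429 = -2*9 - 429 = -18 - 429 = -447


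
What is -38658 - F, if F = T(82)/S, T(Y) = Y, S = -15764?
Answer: -304702315/7882 ≈ -38658.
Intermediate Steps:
F = -41/7882 (F = 82/(-15764) = 82*(-1/15764) = -41/7882 ≈ -0.0052017)
-38658 - F = -38658 - 1*(-41/7882) = -38658 + 41/7882 = -304702315/7882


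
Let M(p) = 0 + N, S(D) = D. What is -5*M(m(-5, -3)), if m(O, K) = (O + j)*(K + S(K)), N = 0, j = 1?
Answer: 0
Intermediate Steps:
m(O, K) = 2*K*(1 + O) (m(O, K) = (O + 1)*(K + K) = (1 + O)*(2*K) = 2*K*(1 + O))
M(p) = 0 (M(p) = 0 + 0 = 0)
-5*M(m(-5, -3)) = -5*0 = 0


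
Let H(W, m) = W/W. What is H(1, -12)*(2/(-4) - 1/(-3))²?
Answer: 1/36 ≈ 0.027778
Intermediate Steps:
H(W, m) = 1
H(1, -12)*(2/(-4) - 1/(-3))² = 1*(2/(-4) - 1/(-3))² = 1*(2*(-¼) - 1*(-⅓))² = 1*(-½ + ⅓)² = 1*(-⅙)² = 1*(1/36) = 1/36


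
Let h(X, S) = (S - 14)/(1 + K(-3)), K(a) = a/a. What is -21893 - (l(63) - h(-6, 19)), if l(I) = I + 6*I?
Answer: -44663/2 ≈ -22332.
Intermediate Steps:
K(a) = 1
l(I) = 7*I
h(X, S) = -7 + S/2 (h(X, S) = (S - 14)/(1 + 1) = (-14 + S)/2 = (-14 + S)*(1/2) = -7 + S/2)
-21893 - (l(63) - h(-6, 19)) = -21893 - (7*63 - (-7 + (1/2)*19)) = -21893 - (441 - (-7 + 19/2)) = -21893 - (441 - 1*5/2) = -21893 - (441 - 5/2) = -21893 - 1*877/2 = -21893 - 877/2 = -44663/2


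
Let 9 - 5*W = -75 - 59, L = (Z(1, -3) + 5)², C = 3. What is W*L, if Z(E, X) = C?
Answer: 9152/5 ≈ 1830.4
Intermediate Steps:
Z(E, X) = 3
L = 64 (L = (3 + 5)² = 8² = 64)
W = 143/5 (W = 9/5 - (-75 - 59)/5 = 9/5 - ⅕*(-134) = 9/5 + 134/5 = 143/5 ≈ 28.600)
W*L = (143/5)*64 = 9152/5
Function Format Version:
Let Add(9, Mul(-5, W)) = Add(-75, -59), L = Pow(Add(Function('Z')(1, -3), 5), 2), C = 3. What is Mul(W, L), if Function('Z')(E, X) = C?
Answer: Rational(9152, 5) ≈ 1830.4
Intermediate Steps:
Function('Z')(E, X) = 3
L = 64 (L = Pow(Add(3, 5), 2) = Pow(8, 2) = 64)
W = Rational(143, 5) (W = Add(Rational(9, 5), Mul(Rational(-1, 5), Add(-75, -59))) = Add(Rational(9, 5), Mul(Rational(-1, 5), -134)) = Add(Rational(9, 5), Rational(134, 5)) = Rational(143, 5) ≈ 28.600)
Mul(W, L) = Mul(Rational(143, 5), 64) = Rational(9152, 5)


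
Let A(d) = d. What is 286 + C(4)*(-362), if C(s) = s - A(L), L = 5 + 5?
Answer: 2458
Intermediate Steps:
L = 10
C(s) = -10 + s (C(s) = s - 1*10 = s - 10 = -10 + s)
286 + C(4)*(-362) = 286 + (-10 + 4)*(-362) = 286 - 6*(-362) = 286 + 2172 = 2458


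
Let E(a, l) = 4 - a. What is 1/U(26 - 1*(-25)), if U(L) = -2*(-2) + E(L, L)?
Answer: -1/43 ≈ -0.023256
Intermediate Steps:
U(L) = 8 - L (U(L) = -2*(-2) + (4 - L) = 4 + (4 - L) = 8 - L)
1/U(26 - 1*(-25)) = 1/(8 - (26 - 1*(-25))) = 1/(8 - (26 + 25)) = 1/(8 - 1*51) = 1/(8 - 51) = 1/(-43) = -1/43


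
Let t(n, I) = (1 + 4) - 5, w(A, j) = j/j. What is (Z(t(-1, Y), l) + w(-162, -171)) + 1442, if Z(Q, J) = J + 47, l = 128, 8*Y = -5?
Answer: 1618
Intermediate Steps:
Y = -5/8 (Y = (⅛)*(-5) = -5/8 ≈ -0.62500)
w(A, j) = 1
t(n, I) = 0 (t(n, I) = 5 - 5 = 0)
Z(Q, J) = 47 + J
(Z(t(-1, Y), l) + w(-162, -171)) + 1442 = ((47 + 128) + 1) + 1442 = (175 + 1) + 1442 = 176 + 1442 = 1618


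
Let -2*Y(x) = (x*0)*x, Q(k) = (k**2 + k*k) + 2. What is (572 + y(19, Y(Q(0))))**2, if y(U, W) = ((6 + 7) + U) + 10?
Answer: 376996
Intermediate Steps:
Q(k) = 2 + 2*k**2 (Q(k) = (k**2 + k**2) + 2 = 2*k**2 + 2 = 2 + 2*k**2)
Y(x) = 0 (Y(x) = -x*0*x/2 = -0*x = -1/2*0 = 0)
y(U, W) = 23 + U (y(U, W) = (13 + U) + 10 = 23 + U)
(572 + y(19, Y(Q(0))))**2 = (572 + (23 + 19))**2 = (572 + 42)**2 = 614**2 = 376996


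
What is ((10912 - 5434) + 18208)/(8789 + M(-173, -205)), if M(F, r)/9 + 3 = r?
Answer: 23686/6917 ≈ 3.4243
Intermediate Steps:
M(F, r) = -27 + 9*r
((10912 - 5434) + 18208)/(8789 + M(-173, -205)) = ((10912 - 5434) + 18208)/(8789 + (-27 + 9*(-205))) = (5478 + 18208)/(8789 + (-27 - 1845)) = 23686/(8789 - 1872) = 23686/6917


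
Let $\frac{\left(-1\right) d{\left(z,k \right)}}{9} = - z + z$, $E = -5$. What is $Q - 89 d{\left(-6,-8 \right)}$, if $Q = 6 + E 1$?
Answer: $1$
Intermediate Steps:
$Q = 1$ ($Q = 6 - 5 = 1$)
$d{\left(z,k \right)} = 0$ ($d{\left(z,k \right)} = - 9 \left(- z + z\right) = \left(-9\right) 0 = 0$)
$Q - 89 d{\left(-6,-8 \right)} = 1 - 0 = 1 + 0 = 1$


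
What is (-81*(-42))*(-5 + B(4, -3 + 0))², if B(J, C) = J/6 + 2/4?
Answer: 99981/2 ≈ 49991.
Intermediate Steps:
B(J, C) = ½ + J/6 (B(J, C) = J*(⅙) + 2*(¼) = J/6 + ½ = ½ + J/6)
(-81*(-42))*(-5 + B(4, -3 + 0))² = (-81*(-42))*(-5 + (½ + (⅙)*4))² = 3402*(-5 + (½ + ⅔))² = 3402*(-5 + 7/6)² = 3402*(-23/6)² = 3402*(529/36) = 99981/2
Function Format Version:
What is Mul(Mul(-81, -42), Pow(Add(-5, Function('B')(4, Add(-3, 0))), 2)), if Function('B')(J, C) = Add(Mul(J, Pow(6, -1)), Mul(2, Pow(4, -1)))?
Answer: Rational(99981, 2) ≈ 49991.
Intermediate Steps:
Function('B')(J, C) = Add(Rational(1, 2), Mul(Rational(1, 6), J)) (Function('B')(J, C) = Add(Mul(J, Rational(1, 6)), Mul(2, Rational(1, 4))) = Add(Mul(Rational(1, 6), J), Rational(1, 2)) = Add(Rational(1, 2), Mul(Rational(1, 6), J)))
Mul(Mul(-81, -42), Pow(Add(-5, Function('B')(4, Add(-3, 0))), 2)) = Mul(Mul(-81, -42), Pow(Add(-5, Add(Rational(1, 2), Mul(Rational(1, 6), 4))), 2)) = Mul(3402, Pow(Add(-5, Add(Rational(1, 2), Rational(2, 3))), 2)) = Mul(3402, Pow(Add(-5, Rational(7, 6)), 2)) = Mul(3402, Pow(Rational(-23, 6), 2)) = Mul(3402, Rational(529, 36)) = Rational(99981, 2)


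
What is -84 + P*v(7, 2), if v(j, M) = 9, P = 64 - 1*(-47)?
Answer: 915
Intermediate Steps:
P = 111 (P = 64 + 47 = 111)
-84 + P*v(7, 2) = -84 + 111*9 = -84 + 999 = 915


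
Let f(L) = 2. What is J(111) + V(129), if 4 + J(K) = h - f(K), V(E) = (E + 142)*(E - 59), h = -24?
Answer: 18940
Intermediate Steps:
V(E) = (-59 + E)*(142 + E) (V(E) = (142 + E)*(-59 + E) = (-59 + E)*(142 + E))
J(K) = -30 (J(K) = -4 + (-24 - 1*2) = -4 + (-24 - 2) = -4 - 26 = -30)
J(111) + V(129) = -30 + (-8378 + 129² + 83*129) = -30 + (-8378 + 16641 + 10707) = -30 + 18970 = 18940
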